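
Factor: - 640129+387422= - 252707  =  - 7^1*13^1*2777^1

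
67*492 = 32964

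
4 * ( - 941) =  - 3764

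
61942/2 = 30971 = 30971.00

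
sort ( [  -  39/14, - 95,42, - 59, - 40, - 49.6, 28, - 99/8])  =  [ - 95, - 59,-49.6, - 40,  -  99/8, - 39/14,28,42]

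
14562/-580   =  -7281/290 = -25.11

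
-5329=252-5581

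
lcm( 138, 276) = 276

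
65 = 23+42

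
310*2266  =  702460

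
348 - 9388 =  - 9040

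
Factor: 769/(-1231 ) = -769^1*1231^( - 1)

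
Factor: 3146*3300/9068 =2^1*3^1*5^2*11^3*13^1*2267^( - 1 ) = 2595450/2267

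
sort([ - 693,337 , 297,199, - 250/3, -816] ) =[ - 816,  -  693, - 250/3,199, 297,337]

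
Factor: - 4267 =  - 17^1*251^1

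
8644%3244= 2156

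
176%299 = 176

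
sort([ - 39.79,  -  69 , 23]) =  [ - 69, - 39.79,23 ] 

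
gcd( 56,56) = 56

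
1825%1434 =391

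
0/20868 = 0 = 0.00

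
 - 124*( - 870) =107880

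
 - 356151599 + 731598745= 375447146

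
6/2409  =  2/803 = 0.00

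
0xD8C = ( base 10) 3468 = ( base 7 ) 13053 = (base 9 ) 4673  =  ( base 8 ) 6614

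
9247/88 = 105 +7/88 = 105.08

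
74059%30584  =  12891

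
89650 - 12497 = 77153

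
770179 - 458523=311656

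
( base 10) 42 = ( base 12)36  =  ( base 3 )1120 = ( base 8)52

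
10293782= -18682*(- 551)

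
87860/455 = 17572/91  =  193.10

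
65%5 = 0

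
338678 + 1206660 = 1545338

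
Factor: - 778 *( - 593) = 461354  =  2^1*389^1 * 593^1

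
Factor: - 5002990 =-2^1 * 5^1*500299^1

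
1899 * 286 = 543114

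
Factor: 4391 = 4391^1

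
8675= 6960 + 1715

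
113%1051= 113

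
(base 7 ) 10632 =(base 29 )36l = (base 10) 2718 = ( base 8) 5236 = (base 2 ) 101010011110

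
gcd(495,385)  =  55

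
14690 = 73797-59107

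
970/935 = 1 + 7/187 = 1.04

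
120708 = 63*1916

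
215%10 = 5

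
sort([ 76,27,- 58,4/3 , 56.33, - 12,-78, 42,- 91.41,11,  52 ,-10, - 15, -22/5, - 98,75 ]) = [-98,-91.41, - 78,-58,-15,  -  12, -10, - 22/5,4/3, 11,27, 42,52,56.33, 75 , 76]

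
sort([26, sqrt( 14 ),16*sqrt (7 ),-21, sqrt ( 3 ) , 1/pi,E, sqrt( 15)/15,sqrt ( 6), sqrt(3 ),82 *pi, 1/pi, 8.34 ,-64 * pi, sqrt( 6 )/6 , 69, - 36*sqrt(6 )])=[  -  64*pi, - 36 * sqrt(6 ),  -  21,sqrt( 15)/15, 1/pi, 1/pi, sqrt( 6 ) /6, sqrt( 3 ),  sqrt(3), sqrt(6 ), E, sqrt( 14 ), 8.34, 26,16*sqrt( 7 ), 69 , 82*pi ]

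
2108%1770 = 338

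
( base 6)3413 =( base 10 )801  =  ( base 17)2D2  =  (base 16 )321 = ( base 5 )11201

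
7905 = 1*7905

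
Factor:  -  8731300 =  - 2^2*5^2 * 87313^1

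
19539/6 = 3256 + 1/2 = 3256.50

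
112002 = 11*10182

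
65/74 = 65/74 = 0.88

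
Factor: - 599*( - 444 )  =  265956 = 2^2*3^1*37^1*599^1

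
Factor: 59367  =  3^1*7^1*11^1 * 257^1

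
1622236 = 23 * 70532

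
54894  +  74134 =129028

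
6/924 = 1/154 =0.01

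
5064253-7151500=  - 2087247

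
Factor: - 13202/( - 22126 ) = 7^1 *13^(-1)*37^( - 1 )*41^1 = 287/481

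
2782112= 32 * 86941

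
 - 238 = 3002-3240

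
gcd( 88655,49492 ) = 1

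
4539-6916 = - 2377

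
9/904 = 9/904 = 0.01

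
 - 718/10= - 72 + 1/5 = - 71.80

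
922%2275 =922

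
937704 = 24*39071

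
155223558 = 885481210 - 730257652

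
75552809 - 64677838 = 10874971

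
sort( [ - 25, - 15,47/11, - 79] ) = [ - 79, - 25, - 15,47/11]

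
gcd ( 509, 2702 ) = 1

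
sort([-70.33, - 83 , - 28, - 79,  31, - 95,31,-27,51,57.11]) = [-95, - 83, - 79, - 70.33, - 28, - 27, 31,31,51,57.11] 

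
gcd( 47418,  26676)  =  6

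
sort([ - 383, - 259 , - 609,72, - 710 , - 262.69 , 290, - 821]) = [  -  821, - 710, - 609, - 383, - 262.69, - 259 , 72, 290]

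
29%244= 29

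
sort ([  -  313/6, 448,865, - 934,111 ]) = [  -  934, - 313/6,111,448,865 ] 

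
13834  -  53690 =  - 39856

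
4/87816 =1/21954 = 0.00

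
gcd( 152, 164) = 4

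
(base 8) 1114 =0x24c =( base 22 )14g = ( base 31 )iu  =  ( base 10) 588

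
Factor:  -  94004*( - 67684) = 6362566736=2^4*71^1*331^1*16921^1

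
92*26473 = 2435516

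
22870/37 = 618 + 4/37 = 618.11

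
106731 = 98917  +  7814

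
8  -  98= - 90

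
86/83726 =43/41863  =  0.00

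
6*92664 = 555984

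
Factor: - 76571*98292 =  - 2^2*3^1*11^1*6961^1 * 8191^1 = - 7526316732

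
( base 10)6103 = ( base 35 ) 4yd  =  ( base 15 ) 1c1d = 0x17D7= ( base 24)ae7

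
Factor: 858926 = 2^1*429463^1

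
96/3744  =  1/39 = 0.03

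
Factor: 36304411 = 11^1*13^2*59^1*331^1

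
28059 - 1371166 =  - 1343107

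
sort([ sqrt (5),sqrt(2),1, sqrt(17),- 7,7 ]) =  [ - 7,  1,sqrt(2 ),sqrt( 5),  sqrt(17),7]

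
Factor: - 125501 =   -  41^1* 3061^1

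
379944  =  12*31662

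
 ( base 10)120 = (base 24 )50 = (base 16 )78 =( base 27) 4C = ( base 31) 3r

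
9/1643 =9/1643=0.01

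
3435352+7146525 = 10581877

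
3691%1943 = 1748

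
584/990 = 292/495=0.59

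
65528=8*8191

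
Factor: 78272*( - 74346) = -2^7*3^1*1223^1*12391^1= - 5819210112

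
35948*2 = 71896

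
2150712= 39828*54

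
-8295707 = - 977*8491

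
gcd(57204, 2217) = 3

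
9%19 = 9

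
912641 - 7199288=-6286647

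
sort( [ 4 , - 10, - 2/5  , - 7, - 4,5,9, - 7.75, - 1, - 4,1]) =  [-10, - 7.75, - 7,  -  4, - 4,-1,-2/5 , 1, 4,5,9]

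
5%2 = 1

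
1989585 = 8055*247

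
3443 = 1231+2212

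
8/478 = 4/239 = 0.02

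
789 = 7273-6484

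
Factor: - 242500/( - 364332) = 625/939 = 3^( - 1)*5^4*313^ (-1)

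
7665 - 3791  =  3874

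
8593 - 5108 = 3485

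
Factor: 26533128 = 2^3*3^1*1105547^1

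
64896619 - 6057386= 58839233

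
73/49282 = 73/49282  =  0.00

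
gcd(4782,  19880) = 2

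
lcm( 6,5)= 30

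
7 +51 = 58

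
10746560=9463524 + 1283036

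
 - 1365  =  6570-7935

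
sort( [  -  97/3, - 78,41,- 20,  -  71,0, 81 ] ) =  [  -  78, - 71, - 97/3,-20, 0, 41, 81 ]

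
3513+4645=8158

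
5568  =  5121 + 447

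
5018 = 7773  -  2755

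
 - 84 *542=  - 45528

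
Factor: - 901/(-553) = 7^(-1)*17^1 * 53^1*79^( - 1 )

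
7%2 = 1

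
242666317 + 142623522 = 385289839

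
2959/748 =3 + 65/68 = 3.96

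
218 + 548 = 766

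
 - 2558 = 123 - 2681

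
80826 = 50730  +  30096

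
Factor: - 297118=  - 2^1 *53^1 * 2803^1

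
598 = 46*13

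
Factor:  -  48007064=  - 2^3*7^2*29^1*41^1 * 103^1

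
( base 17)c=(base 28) C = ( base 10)12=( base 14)c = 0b1100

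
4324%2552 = 1772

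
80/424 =10/53 = 0.19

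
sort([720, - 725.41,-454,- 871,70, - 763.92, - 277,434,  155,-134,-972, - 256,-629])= [-972, -871,  -  763.92,- 725.41,- 629,-454, - 277,- 256 , - 134,70,  155,  434,720]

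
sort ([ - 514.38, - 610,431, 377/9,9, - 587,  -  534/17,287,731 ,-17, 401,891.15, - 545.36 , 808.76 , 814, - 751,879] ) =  [- 751, -610, - 587, - 545.36, - 514.38, - 534/17,-17,9,377/9,287, 401, 431, 731, 808.76,814,879,891.15]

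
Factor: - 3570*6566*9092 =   -  213122117040 = - 2^4*3^1*5^1*7^3*17^1*67^1*2273^1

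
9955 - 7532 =2423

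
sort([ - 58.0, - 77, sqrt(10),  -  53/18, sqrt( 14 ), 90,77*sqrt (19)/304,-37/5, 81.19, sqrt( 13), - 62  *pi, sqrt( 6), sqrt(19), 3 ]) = [ - 62*pi, - 77 , - 58.0 , - 37/5, - 53/18 , 77*sqrt(19 )/304,sqrt( 6 ),3, sqrt(10 ), sqrt (13), sqrt( 14 ), sqrt( 19 ),81.19, 90]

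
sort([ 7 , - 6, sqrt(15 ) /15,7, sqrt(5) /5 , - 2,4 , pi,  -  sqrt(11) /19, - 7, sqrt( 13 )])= [ - 7 , - 6, - 2 ,  -  sqrt( 11)/19, sqrt( 15 ) /15,sqrt(5 ) /5, pi,  sqrt( 13)  ,  4 , 7, 7 ]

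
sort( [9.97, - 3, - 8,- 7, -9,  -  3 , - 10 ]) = [ - 10, - 9, - 8, -7, - 3, - 3,9.97 ] 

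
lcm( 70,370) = 2590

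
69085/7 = 9869 + 2/7 =9869.29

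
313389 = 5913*53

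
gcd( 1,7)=1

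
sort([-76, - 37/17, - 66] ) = [ - 76,  -  66, - 37/17 ]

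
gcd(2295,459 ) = 459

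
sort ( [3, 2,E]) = [ 2,E, 3 ]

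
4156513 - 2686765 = 1469748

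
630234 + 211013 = 841247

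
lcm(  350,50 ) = 350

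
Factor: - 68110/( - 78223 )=2^1*5^1*7^2*19^ ( - 1)*23^( - 1 )*139^1 * 179^( - 1 )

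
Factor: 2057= 11^2*17^1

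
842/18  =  421/9=46.78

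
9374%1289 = 351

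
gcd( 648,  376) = 8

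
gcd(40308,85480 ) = 4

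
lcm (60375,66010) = 4950750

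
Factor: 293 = 293^1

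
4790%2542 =2248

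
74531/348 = 74531/348 = 214.17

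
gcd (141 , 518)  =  1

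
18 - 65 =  -47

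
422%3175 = 422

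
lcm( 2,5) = 10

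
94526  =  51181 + 43345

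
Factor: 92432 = 2^4*53^1*109^1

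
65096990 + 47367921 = 112464911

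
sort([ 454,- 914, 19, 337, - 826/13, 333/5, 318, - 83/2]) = [ -914 , - 826/13, - 83/2,19,333/5, 318, 337, 454]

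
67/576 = 67/576=0.12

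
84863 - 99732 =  -14869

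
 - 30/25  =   - 2+4/5 = - 1.20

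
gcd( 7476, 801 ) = 267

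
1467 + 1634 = 3101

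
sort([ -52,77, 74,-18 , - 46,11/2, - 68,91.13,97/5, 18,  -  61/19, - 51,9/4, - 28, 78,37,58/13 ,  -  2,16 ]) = [-68, - 52, -51,-46, - 28,-18, - 61/19,-2,9/4,58/13,11/2,16,  18,97/5,37,74,77,78,91.13]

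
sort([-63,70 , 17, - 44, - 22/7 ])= [ - 63, - 44, - 22/7,17 , 70 ] 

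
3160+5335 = 8495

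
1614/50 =32 + 7/25 = 32.28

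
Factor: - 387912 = -2^3 * 3^1* 7^1 * 2309^1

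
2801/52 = 2801/52  =  53.87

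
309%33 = 12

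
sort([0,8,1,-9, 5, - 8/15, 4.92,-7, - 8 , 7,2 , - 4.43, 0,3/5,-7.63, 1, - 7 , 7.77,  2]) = [  -  9, - 8, - 7.63, - 7, - 7 , - 4.43,-8/15, 0,0,3/5,1,1,2 , 2 , 4.92, 5,7,7.77  ,  8]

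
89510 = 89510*1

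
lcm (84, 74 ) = 3108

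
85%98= 85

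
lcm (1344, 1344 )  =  1344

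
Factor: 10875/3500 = 2^(  -  2)*3^1*7^( - 1) * 29^1 =87/28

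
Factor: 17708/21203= 76/91 =2^2 * 7^( - 1 )*13^( - 1)*19^1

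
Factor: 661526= 2^1*23^1*73^1*197^1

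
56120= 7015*8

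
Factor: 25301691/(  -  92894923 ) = -3^2*11^( - 1) * 109^( - 1)*77477^( - 1)*2811299^1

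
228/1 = 228 = 228.00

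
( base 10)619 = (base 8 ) 1153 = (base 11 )513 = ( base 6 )2511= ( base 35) ho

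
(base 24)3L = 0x5D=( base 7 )162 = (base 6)233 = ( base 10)93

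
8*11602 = 92816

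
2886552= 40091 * 72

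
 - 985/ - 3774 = 985/3774 = 0.26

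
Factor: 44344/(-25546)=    - 2^2*23^1*53^( - 1 ) = - 92/53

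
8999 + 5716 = 14715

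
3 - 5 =-2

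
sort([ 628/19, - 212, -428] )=[ - 428, - 212, 628/19]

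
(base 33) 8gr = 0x2433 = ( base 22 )J35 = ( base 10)9267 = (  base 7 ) 36006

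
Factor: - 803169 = -3^3 * 151^1 * 197^1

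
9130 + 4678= 13808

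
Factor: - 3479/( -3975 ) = 3^( - 1)*5^( - 2) *7^2*53^(  -  1)*71^1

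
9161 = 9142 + 19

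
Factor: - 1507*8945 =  - 5^1*11^1*137^1*1789^1 =- 13480115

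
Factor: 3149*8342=26268958 = 2^1 *43^1*47^1*67^1 * 97^1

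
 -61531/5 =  - 12307 + 4/5 = - 12306.20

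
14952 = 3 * 4984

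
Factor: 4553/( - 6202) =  - 2^(-1)*7^( - 1) *29^1*157^1 * 443^( - 1 ) 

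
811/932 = 811/932 = 0.87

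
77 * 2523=194271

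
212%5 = 2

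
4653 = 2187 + 2466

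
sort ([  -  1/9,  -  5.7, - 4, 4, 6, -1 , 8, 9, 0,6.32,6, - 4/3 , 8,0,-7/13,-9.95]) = [ - 9.95, - 5.7, - 4, - 4/3, - 1, - 7/13,-1/9,0,0, 4 , 6,6,6.32,8,8, 9 ]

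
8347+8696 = 17043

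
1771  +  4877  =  6648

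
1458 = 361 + 1097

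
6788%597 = 221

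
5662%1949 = 1764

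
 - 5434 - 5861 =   -  11295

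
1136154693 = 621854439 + 514300254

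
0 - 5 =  - 5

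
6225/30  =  207+ 1/2 = 207.50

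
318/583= 6/11 = 0.55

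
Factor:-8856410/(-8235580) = 885641/823558 = 2^( - 1 )*41^1*21601^1*411779^ ( - 1 )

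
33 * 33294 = 1098702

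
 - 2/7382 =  - 1 + 3690/3691 = - 0.00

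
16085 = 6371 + 9714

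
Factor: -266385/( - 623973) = 295/691 = 5^1 * 59^1 *691^( - 1)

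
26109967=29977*871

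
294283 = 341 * 863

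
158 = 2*79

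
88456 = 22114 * 4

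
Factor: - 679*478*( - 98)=31807076 =2^2*7^3* 97^1*239^1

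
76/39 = 76/39=1.95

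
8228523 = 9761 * 843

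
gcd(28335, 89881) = 1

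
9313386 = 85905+9227481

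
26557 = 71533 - 44976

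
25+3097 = 3122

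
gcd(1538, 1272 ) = 2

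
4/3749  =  4/3749= 0.00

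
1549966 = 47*32978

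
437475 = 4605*95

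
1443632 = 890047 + 553585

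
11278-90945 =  - 79667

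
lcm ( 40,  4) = 40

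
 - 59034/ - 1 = 59034/1 = 59034.00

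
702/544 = 351/272 = 1.29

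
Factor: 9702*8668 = 84096936 = 2^3 * 3^2*7^2*11^2 * 197^1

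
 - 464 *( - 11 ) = 5104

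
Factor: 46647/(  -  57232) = - 2^(  -  4)*3^2*7^(-2)*71^1 = - 639/784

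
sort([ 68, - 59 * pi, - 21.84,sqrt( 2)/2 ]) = [-59*pi, - 21.84, sqrt ( 2 ) /2,68 ]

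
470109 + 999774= 1469883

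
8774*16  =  140384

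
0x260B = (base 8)23013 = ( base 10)9739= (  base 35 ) 7x9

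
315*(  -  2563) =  - 807345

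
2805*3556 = 9974580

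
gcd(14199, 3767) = 1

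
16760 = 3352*5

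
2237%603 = 428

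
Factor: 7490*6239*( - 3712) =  - 2^8*5^1 * 7^1*17^1 * 29^1*107^1*367^1= - 173462168320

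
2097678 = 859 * 2442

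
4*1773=7092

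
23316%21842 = 1474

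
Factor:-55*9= - 495 =- 3^2*5^1*11^1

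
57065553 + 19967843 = 77033396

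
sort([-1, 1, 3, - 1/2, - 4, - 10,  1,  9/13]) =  [ - 10, -4  ,  -  1, - 1/2, 9/13,1 , 1, 3 ]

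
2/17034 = 1/8517 = 0.00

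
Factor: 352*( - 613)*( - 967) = 2^5*11^1*613^1*967^1 = 208655392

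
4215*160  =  674400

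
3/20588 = 3/20588 = 0.00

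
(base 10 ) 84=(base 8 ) 124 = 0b1010100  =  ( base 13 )66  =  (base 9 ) 103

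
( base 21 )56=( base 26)47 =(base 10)111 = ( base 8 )157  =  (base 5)421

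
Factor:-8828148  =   - 2^2*3^1*7^1*105097^1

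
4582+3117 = 7699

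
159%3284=159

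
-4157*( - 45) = 187065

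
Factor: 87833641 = 7^1*1483^1*8461^1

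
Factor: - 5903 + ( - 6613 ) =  - 2^2*3^1*7^1*149^1 = - 12516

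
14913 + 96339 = 111252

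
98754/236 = 418 + 53/118 = 418.45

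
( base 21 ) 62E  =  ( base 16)A8E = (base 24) 4ge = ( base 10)2702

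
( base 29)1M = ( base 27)1o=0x33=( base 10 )51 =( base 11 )47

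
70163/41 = 1711 + 12/41 = 1711.29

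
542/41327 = 542/41327 = 0.01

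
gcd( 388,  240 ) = 4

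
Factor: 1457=31^1*47^1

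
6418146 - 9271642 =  - 2853496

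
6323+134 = 6457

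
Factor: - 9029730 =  - 2^1*3^1*5^1*29^1*97^1*107^1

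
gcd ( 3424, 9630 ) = 214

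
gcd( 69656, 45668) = 4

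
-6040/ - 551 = 10  +  530/551 = 10.96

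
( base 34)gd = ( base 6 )2325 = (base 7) 1424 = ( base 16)22D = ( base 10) 557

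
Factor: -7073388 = -2^2*3^2 * 7^1*28069^1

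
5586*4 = 22344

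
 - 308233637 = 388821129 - 697054766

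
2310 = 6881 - 4571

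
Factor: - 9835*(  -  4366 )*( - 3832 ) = - 2^4*5^1*7^1 * 37^1*59^1*281^1 * 479^1 = - 164544585520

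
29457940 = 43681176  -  14223236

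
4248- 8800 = -4552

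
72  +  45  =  117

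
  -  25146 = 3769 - 28915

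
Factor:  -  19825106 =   -  2^1*7^2*89^1*2273^1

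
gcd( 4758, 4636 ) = 122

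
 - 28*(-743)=20804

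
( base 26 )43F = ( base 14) 103B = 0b101011101101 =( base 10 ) 2797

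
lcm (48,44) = 528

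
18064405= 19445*929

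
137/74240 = 137/74240 =0.00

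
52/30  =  26/15 = 1.73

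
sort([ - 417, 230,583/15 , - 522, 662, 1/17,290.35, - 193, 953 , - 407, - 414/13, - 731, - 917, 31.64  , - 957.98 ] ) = [  -  957.98, - 917,- 731,  -  522, - 417, - 407, - 193, - 414/13, 1/17,31.64, 583/15,230, 290.35,  662, 953]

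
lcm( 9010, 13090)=693770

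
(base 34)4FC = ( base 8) 12032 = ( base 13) 245B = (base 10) 5146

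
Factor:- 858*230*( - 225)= 44401500 = 2^2*3^3*5^3*11^1*13^1*23^1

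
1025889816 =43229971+982659845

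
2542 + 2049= 4591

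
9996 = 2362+7634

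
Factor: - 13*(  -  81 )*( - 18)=-2^1*3^6 * 13^1= - 18954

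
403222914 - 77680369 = 325542545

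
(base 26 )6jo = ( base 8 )10736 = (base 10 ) 4574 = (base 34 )3wi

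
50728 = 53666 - 2938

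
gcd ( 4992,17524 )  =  52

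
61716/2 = 30858 = 30858.00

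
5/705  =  1/141 = 0.01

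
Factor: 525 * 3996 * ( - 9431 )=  - 19785294900  =  - 2^2*3^4* 5^2*7^1*37^1*9431^1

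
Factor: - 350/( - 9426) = 175/4713 = 3^ ( - 1 )*5^2*7^1*1571^( - 1) 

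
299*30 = 8970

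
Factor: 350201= 61^1*5741^1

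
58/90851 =58/90851= 0.00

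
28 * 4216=118048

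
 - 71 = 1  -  72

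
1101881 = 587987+513894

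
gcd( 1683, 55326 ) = 3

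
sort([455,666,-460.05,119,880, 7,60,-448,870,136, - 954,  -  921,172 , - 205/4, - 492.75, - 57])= [  -  954,  -  921, - 492.75,  -  460.05, - 448, - 57,  -  205/4, 7, 60,119,136, 172,455,666, 870, 880 ] 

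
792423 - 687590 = 104833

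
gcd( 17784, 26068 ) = 76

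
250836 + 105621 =356457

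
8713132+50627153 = 59340285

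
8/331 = 8/331 = 0.02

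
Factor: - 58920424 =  - 2^3*7365053^1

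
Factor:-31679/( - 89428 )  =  2^( - 2)*283^( - 1) * 401^1 = 401/1132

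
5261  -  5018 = 243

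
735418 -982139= - 246721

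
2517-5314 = -2797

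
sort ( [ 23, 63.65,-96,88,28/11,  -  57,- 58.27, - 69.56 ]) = [-96,-69.56, - 58.27,  -  57,  28/11 , 23, 63.65,88 ] 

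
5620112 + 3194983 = 8815095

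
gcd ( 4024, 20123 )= 1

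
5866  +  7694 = 13560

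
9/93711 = 3/31237  =  0.00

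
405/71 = 5+50/71 = 5.70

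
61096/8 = 7637 = 7637.00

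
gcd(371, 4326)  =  7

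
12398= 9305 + 3093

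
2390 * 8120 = 19406800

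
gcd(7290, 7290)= 7290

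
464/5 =92  +  4/5 = 92.80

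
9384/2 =4692 =4692.00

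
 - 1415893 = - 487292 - 928601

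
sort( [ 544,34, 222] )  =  [ 34, 222, 544 ]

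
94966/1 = 94966 = 94966.00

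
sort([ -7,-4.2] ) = [-7, - 4.2]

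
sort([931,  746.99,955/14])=[955/14, 746.99, 931 ] 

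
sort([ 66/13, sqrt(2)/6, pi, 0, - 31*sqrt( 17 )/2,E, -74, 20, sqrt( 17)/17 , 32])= [ - 74, - 31*sqrt (17) /2,0 , sqrt(2 )/6,  sqrt( 17 )/17 , E, pi, 66/13, 20, 32 ]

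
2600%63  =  17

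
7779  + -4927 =2852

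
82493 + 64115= 146608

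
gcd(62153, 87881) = 1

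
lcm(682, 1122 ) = 34782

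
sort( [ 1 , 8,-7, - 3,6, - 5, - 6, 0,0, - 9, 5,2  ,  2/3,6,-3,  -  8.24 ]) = [ - 9 , - 8.24, - 7 ,-6, - 5,-3,-3,0,0, 2/3 , 1,2,  5 , 6,6,8]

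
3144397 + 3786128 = 6930525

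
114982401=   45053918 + 69928483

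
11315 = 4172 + 7143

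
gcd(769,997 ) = 1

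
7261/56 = 7261/56 = 129.66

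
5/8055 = 1/1611 = 0.00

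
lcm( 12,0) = 0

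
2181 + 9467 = 11648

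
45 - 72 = - 27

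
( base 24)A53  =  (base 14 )2203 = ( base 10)5883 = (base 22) c39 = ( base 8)13373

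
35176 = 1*35176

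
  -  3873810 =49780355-53654165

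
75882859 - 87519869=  - 11637010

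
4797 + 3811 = 8608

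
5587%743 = 386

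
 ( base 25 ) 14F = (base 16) 2E4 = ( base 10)740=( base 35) l5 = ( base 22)1be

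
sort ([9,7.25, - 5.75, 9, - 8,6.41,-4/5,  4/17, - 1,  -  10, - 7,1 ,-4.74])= [- 10, - 8, - 7, - 5.75, - 4.74, - 1,-4/5, 4/17 , 1,6.41,  7.25, 9, 9]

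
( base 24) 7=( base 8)7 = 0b111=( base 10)7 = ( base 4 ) 13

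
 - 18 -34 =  - 52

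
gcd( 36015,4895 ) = 5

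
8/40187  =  8/40187 = 0.00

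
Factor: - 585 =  -3^2*5^1*13^1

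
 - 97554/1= - 97554 = -97554.00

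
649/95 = 6 + 79/95 = 6.83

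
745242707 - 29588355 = 715654352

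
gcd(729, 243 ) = 243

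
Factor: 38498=2^1 * 19249^1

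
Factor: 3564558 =2^1*  3^2*198031^1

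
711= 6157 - 5446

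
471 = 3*157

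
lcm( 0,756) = 0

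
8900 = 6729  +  2171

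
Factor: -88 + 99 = 11= 11^1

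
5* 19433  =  97165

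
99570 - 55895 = 43675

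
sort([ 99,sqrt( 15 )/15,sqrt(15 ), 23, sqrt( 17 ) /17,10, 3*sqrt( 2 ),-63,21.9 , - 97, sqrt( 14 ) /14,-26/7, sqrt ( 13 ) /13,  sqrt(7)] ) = [-97, - 63, - 26/7 , sqrt(17 ) /17,sqrt(15 ) /15,sqrt ( 14) /14,sqrt(13 )/13,sqrt( 7 ),sqrt(15 ),3 * sqrt(2 ), 10,21.9,  23, 99 ]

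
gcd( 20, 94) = 2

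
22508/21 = 1071 + 17/21 =1071.81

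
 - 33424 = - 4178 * 8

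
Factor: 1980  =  2^2*3^2 * 5^1  *11^1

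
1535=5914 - 4379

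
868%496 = 372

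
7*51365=359555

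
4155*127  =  527685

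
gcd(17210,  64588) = 2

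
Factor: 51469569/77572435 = 3^2* 5^ ( - 1)*  389^( - 1 )*487^1 * 11743^1*39883^ ( - 1 ) 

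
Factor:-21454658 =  - 2^1*10727329^1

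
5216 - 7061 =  - 1845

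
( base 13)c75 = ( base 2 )100001001100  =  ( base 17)75G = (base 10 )2124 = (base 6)13500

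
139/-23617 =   -  139/23617 = - 0.01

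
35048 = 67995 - 32947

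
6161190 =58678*105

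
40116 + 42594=82710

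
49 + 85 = 134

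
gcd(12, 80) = 4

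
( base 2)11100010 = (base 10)226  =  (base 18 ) CA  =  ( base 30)7G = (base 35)6g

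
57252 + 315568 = 372820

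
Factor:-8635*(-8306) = 71722310 = 2^1*5^1*11^1*157^1*4153^1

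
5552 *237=1315824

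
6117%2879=359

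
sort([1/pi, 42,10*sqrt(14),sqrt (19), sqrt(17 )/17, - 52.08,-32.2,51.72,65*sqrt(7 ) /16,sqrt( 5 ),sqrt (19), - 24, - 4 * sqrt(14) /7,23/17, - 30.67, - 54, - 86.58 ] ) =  [ - 86.58, - 54, - 52.08, - 32.2,-30.67,  -  24, -4*sqrt( 14) /7, sqrt( 17)/17,1/pi, 23/17,sqrt(5),sqrt (19),sqrt(19 ),65 * sqrt(7)/16, 10 * sqrt (14 ),42,51.72] 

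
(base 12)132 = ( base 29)68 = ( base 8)266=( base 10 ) 182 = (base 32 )5M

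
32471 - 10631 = 21840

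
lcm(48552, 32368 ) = 97104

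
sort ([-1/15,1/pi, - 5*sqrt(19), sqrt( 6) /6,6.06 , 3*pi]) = [ -5*sqrt ( 19 ), - 1/15,1/pi,sqrt( 6 )/6,6.06,3 * pi ] 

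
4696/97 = 4696/97=48.41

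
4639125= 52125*89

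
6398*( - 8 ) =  - 51184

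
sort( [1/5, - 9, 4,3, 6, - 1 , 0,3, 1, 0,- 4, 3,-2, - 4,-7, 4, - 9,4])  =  [ - 9, - 9, - 7,  -  4, - 4, - 2, - 1, 0, 0,1/5,1, 3, 3,3, 4, 4, 4, 6]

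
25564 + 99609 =125173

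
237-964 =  - 727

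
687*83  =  57021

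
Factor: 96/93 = 2^5  *31^( - 1) = 32/31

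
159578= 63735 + 95843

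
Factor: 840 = 2^3*3^1 * 5^1*7^1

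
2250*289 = 650250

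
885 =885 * 1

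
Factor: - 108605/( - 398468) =145/532 = 2^(-2)*5^1*7^(-1)  *  19^( - 1)* 29^1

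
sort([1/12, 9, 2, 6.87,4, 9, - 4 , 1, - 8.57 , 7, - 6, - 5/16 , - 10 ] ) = [ - 10, - 8.57, - 6,- 4, - 5/16,1/12 , 1, 2, 4, 6.87,7 , 9, 9]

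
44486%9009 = 8450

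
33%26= 7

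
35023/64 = 547 + 15/64 = 547.23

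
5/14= 5/14 = 0.36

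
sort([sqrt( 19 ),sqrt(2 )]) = [ sqrt( 2),sqrt( 19) ]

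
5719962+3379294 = 9099256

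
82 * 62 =5084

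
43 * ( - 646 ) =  - 27778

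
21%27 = 21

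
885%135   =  75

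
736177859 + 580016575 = 1316194434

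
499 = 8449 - 7950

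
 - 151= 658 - 809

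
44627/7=6375 + 2/7 = 6375.29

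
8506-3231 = 5275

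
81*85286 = 6908166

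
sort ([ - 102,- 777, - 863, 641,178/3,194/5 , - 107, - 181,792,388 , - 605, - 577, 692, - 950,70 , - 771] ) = [ - 950, - 863 , - 777, - 771, - 605, - 577, -181,  -  107, - 102, 194/5,178/3 , 70, 388,641,692 , 792] 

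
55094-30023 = 25071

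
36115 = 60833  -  24718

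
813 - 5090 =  - 4277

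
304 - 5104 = -4800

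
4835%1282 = 989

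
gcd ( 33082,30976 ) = 2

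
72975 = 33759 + 39216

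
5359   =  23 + 5336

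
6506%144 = 26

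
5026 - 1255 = 3771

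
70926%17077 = 2618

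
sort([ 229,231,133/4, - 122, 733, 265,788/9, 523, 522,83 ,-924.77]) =[  -  924.77,-122, 133/4, 83,788/9,229, 231, 265, 522,523,733 ]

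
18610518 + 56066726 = 74677244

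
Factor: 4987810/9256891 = 2^1 * 5^1 * 7^( - 1)*17^ (-1 )*107^( - 1) * 727^( - 1)*498781^1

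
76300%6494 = 4866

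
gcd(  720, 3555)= 45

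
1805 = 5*361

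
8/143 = 8/143 = 0.06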